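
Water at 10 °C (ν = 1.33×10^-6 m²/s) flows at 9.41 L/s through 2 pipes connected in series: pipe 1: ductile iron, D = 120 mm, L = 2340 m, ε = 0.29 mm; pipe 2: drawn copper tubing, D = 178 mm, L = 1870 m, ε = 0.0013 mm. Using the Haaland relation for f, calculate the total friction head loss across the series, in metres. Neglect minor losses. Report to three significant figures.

Pipe 1: V = 0.8320 m/s, Re = 7.51×10^4, ε/D = 0.00242, f = 0.02644, h_1 = f(L/D)V²/2g = 18.19 m
Pipe 2: V = 0.3781 m/s, Re = 5.06×10^4, ε/D = 7.30×10^-6, f = 0.02067, h_2 = f(L/D)V²/2g = 1.583 m
Series → Q common, losses add: H = Σh = 19.78 m

H ≈ 19.8 m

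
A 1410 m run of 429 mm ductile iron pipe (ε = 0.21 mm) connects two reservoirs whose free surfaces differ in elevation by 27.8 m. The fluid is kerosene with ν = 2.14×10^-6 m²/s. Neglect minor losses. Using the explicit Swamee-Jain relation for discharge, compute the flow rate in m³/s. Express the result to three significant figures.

Swamee-Jain (Type II): Q = -0.965·√(gD⁵h_f/L)·ln[ε/(3.7D) + √(3.17ν²L/(gD³h_f))]
√(gD⁵h_f/L) = √(9.81·0.429⁵·27.8/1410) = 0.05301
ε/(3.7D) = 1.32×10^-4; √(3.17ν²L/(gD³h_f)) = 3.08×10^-5
Q = -0.965·0.05301·ln(1.631×10^-4) = 0.4462 m³/s
Check: V = 3.09 m/s, Re = 6.19×10^5, f = 0.01753, h_f = 28.0 m ≈ 27.8 m ✓

Q ≈ 0.446 m³/s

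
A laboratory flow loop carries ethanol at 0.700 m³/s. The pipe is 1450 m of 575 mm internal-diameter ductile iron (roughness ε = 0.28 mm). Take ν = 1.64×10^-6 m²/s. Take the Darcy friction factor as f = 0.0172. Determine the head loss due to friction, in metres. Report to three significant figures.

h_f ≈ 16.1 m

V = 4Q/(πD²) = 4·0.700/(π·0.575²) = 2.696 m/s
h_f = f(L/D)V²/(2g) = 0.01720·(1450/0.575)·2.696²/(2·9.81) = 16.06 m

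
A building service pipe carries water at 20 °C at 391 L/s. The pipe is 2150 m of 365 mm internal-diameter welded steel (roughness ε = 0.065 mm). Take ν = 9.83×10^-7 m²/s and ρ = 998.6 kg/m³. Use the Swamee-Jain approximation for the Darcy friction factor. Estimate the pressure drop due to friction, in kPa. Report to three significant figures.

Δp ≈ 586 kPa

V = 4Q/(πD²) = 4·0.391/(π·0.365²) = 3.737 m/s
Re = VD/ν = 3.737·0.365/9.83×10^-7 = 1.39×10^6 → turbulent
ε/D = 0.065/365 = 1.78×10^-4
Swamee-Jain: f = 0.01427
h_f = f(L/D)V²/(2g) = 0.01427·(2150/0.365)·3.737²/(2·9.81) = 59.81 m
Δp = ρg·h_f = 998.6·9.81·59.81 = 585.9 kPa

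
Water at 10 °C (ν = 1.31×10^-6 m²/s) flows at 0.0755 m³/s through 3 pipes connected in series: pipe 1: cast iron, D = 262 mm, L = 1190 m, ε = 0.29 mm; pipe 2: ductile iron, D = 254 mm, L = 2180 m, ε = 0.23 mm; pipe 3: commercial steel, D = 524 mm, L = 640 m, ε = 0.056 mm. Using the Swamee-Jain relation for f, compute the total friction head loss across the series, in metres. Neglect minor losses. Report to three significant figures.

Pipe 1: V = 1.400 m/s, Re = 2.80×10^5, ε/D = 0.00111, f = 0.02124, h_1 = f(L/D)V²/2g = 9.644 m
Pipe 2: V = 1.490 m/s, Re = 2.89×10^5, ε/D = 9.06×10^-4, f = 0.02038, h_2 = f(L/D)V²/2g = 19.79 m
Pipe 3: V = 0.3501 m/s, Re = 1.40×10^5, ε/D = 1.07×10^-4, f = 0.01742, h_3 = f(L/D)V²/2g = 0.1329 m
Series → Q common, losses add: H = Σh = 29.57 m

H ≈ 29.6 m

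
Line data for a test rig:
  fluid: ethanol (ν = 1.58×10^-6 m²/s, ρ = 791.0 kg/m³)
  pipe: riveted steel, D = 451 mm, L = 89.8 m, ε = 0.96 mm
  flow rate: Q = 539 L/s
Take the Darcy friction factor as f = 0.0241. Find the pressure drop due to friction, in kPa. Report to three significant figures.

Δp ≈ 21.6 kPa

V = 4Q/(πD²) = 4·0.539/(π·0.451²) = 3.374 m/s
h_f = f(L/D)V²/(2g) = 0.02410·(89.8/0.451)·3.374²/(2·9.81) = 2.784 m
Δp = ρg·h_f = 791.0·9.81·2.784 = 21.61 kPa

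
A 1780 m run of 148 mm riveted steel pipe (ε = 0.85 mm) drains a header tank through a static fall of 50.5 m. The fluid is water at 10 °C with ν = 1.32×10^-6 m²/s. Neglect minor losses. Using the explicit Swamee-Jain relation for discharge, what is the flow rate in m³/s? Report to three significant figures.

Swamee-Jain (Type II): Q = -0.965·√(gD⁵h_f/L)·ln[ε/(3.7D) + √(3.17ν²L/(gD³h_f))]
√(gD⁵h_f/L) = √(9.81·0.148⁵·50.5/1780) = 0.004446
ε/(3.7D) = 0.00155; √(3.17ν²L/(gD³h_f)) = 7.82×10^-5
Q = -0.965·0.004446·ln(0.001630) = 0.02754 m³/s
Check: V = 1.60 m/s, Re = 1.79×10^5, f = 0.03235, h_f = 50.8 m ≈ 50.5 m ✓

Q ≈ 0.0275 m³/s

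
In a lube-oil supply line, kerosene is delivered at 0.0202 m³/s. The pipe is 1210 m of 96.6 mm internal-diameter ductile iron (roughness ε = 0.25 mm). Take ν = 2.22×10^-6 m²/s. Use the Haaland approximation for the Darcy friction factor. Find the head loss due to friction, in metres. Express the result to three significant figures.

h_f ≈ 127 m

V = 4Q/(πD²) = 4·0.0202/(π·0.0966²) = 2.756 m/s
Re = VD/ν = 2.756·0.0966/2.22×10^-6 = 1.20×10^5 → turbulent
ε/D = 0.25/96.6 = 0.00259
Haaland: f = 0.02624
h_f = f(L/D)V²/(2g) = 0.02624·(1210/0.0966)·2.756²/(2·9.81) = 127.3 m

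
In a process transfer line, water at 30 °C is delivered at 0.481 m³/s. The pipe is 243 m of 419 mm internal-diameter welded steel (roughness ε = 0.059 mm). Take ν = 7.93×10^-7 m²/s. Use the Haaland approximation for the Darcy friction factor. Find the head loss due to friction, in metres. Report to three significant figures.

h_f ≈ 4.84 m

V = 4Q/(πD²) = 4·0.481/(π·0.419²) = 3.488 m/s
Re = VD/ν = 3.488·0.419/7.93×10^-7 = 1.84×10^6 → turbulent
ε/D = 0.059/419 = 1.41×10^-4
Haaland: f = 0.01344
h_f = f(L/D)V²/(2g) = 0.01344·(243/0.419)·3.488²/(2·9.81) = 4.836 m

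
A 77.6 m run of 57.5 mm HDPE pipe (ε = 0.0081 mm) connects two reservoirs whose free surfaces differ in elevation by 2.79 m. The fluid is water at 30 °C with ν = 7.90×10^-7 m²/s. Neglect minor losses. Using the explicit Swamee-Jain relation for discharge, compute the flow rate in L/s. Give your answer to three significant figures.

Swamee-Jain (Type II): Q = -0.965·√(gD⁵h_f/L)·ln[ε/(3.7D) + √(3.17ν²L/(gD³h_f))]
√(gD⁵h_f/L) = √(9.81·0.0575⁵·2.79/77.6) = 4.708×10^-4
ε/(3.7D) = 3.81×10^-5; √(3.17ν²L/(gD³h_f)) = 1.72×10^-4
Q = -0.965·4.708×10^-4·ln(2.098×10^-4) = 0.003848 m³/s
Check: V = 1.48 m/s, Re = 1.08×10^5, f = 0.01843, h_f = 2.78 m ≈ 2.79 m ✓

Q ≈ 3.85 L/s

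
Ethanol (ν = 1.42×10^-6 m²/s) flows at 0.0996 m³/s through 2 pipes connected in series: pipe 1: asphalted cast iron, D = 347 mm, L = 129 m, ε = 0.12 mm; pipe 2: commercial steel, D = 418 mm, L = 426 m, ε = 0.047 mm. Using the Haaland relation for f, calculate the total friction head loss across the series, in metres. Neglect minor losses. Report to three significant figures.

H ≈ 0.805 m

Pipe 1: V = 1.053 m/s, Re = 2.57×10^5, ε/D = 3.46×10^-4, f = 0.01735, h_1 = f(L/D)V²/2g = 0.3646 m
Pipe 2: V = 0.7258 m/s, Re = 2.14×10^5, ε/D = 1.12×10^-4, f = 0.01611, h_2 = f(L/D)V²/2g = 0.4408 m
Series → Q common, losses add: H = Σh = 0.8054 m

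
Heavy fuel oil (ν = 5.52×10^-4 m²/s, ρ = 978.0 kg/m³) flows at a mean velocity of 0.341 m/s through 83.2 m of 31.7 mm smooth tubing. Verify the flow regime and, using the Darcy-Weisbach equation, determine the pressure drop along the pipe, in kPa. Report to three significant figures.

Re = VD/ν = 0.341·0.03170/5.52×10^-4 = 19.6 → laminar (Re < 2300)
f = 64/Re = 3.268
h_f = f(L/D)V²/(2g) = 3.268·(83.2/0.03170)·0.341²/(2·9.81) = 50.84 m
Δp = ρg·h_f = 978.0·9.81·50.84 = 487.7 kPa

Δp ≈ 488 kPa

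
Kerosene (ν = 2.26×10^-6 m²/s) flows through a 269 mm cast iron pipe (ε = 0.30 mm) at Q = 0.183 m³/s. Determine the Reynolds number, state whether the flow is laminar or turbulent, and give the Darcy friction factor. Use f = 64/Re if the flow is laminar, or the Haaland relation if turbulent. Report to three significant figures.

Re ≈ 3.83×10^5; turbulent; f ≈ 0.0208

V = 4Q/(πD²) = 3.220 m/s
Re = VD/ν = 3.220·0.269/2.26×10^-6 = 3.83×10^5
Re > 4000 → turbulent; ε/D = 0.00112
Haaland: f = 0.02083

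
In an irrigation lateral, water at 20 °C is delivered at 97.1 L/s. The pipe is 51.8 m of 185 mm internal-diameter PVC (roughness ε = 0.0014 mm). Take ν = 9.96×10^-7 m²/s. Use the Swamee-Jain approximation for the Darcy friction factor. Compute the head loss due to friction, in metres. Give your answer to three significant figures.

V = 4Q/(πD²) = 4·0.0971/(π·0.185²) = 3.612 m/s
Re = VD/ν = 3.612·0.185/9.96×10^-7 = 6.71×10^5 → turbulent
ε/D = 0.0014/185 = 7.57×10^-6
Swamee-Jain: f = 0.01257
h_f = f(L/D)V²/(2g) = 0.01257·(51.8/0.185)·3.612²/(2·9.81) = 2.342 m

h_f ≈ 2.34 m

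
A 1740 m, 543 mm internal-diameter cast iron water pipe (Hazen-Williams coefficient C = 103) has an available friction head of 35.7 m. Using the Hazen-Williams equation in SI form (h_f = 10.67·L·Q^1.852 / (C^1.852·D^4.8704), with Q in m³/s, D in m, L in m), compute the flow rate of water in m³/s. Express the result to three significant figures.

Q ≈ 0.706 m³/s

Rearranging: Q = [h_f·C^1.852·D^4.8704 / (10.67·L)]^(1/1.852)
Q = [35.7·103^1.852·0.543^4.8704 / (10.67·1740)]^0.540 = 0.7061 m³/s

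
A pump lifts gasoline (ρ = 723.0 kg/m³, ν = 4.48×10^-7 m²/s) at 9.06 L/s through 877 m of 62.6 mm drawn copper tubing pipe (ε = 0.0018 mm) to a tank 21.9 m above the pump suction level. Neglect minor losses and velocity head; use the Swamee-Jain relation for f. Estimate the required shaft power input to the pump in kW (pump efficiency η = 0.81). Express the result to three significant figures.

P_shaft ≈ 8.59 kW

V = 4Q/(πD²) = 2.944 m/s; Re = 4.11×10^5; ε/D = 2.88×10^-5; f = 0.01396
h_f = f(L/D)V²/2g = 86.37 m
Total head H = z + h_f = 21.9 + 86.37 = 108.3 m
P_hyd = ρgQH = 723.0·9.81·0.00906·108.3 = 6.957 kW
P_shaft = P_hyd/η = 6.957/0.81 = 8.589 kW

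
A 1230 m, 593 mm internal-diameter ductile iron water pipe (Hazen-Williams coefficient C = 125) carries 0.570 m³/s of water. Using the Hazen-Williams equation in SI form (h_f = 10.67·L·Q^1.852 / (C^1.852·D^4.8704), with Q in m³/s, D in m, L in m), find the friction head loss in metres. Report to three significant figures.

h_f = 10.67·1230·0.570^1.852 / (125^1.852·0.593^4.8704) = 7.723 m

h_f ≈ 7.72 m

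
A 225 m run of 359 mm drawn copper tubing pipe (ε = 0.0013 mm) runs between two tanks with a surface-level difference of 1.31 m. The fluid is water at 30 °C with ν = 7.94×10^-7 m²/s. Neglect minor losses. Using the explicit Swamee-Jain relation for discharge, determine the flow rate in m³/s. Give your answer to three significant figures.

Q ≈ 0.186 m³/s

Swamee-Jain (Type II): Q = -0.965·√(gD⁵h_f/L)·ln[ε/(3.7D) + √(3.17ν²L/(gD³h_f))]
√(gD⁵h_f/L) = √(9.81·0.359⁵·1.31/225) = 0.01846
ε/(3.7D) = 9.79×10^-7; √(3.17ν²L/(gD³h_f)) = 2.75×10^-5
Q = -0.965·0.01846·ln(2.848×10^-5) = 0.1864 m³/s
Check: V = 1.84 m/s, Re = 8.33×10^5, f = 0.01205, h_f = 1.31 m ≈ 1.31 m ✓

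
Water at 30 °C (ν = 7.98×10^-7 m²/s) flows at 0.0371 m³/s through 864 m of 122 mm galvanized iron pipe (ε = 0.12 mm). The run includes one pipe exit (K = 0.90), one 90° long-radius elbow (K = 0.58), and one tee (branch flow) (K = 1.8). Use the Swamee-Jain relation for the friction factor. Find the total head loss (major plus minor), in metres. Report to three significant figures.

H_L ≈ 75.5 m

V = 4Q/(πD²) = 3.174 m/s; V²/2g = 0.5134 m
Re = 4.85×10^5, ε/D = 9.84×10^-4 → f = 0.02030 (Swamee-Jain)
Major: h_f = f(L/D)·V²/2g = 0.02030·7082·0.5134 = 73.81 m
Minor: ΣK = 3.28; h_m = ΣK·V²/2g = 1.684 m
Total H_L = 73.81 + 1.684 = 75.50 m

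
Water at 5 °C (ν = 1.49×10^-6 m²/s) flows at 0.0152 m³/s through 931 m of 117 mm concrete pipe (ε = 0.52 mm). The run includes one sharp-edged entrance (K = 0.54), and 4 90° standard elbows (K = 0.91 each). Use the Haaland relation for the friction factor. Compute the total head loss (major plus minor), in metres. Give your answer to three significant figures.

V = 4Q/(πD²) = 1.414 m/s; V²/2g = 0.1019 m
Re = 1.11×10^5, ε/D = 0.00444 → f = 0.03020 (Haaland)
Major: h_f = f(L/D)·V²/2g = 0.03020·7957·0.1019 = 24.48 m
Minor: ΣK = 4.18; h_m = ΣK·V²/2g = 0.4258 m
Total H_L = 24.48 + 0.4258 = 24.91 m

H_L ≈ 24.9 m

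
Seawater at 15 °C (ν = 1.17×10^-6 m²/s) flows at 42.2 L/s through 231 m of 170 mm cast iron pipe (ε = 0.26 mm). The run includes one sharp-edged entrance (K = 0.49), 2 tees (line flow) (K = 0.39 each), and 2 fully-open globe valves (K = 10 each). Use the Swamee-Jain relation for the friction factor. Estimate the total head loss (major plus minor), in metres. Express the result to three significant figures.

H_L ≈ 9.20 m

V = 4Q/(πD²) = 1.859 m/s; V²/2g = 0.1762 m
Re = 2.70×10^5, ε/D = 0.00153 → f = 0.02279 (Swamee-Jain)
Major: h_f = f(L/D)·V²/2g = 0.02279·1359·0.1762 = 5.456 m
Minor: ΣK = 21.3; h_m = ΣK·V²/2g = 3.747 m
Total H_L = 5.456 + 3.747 = 9.203 m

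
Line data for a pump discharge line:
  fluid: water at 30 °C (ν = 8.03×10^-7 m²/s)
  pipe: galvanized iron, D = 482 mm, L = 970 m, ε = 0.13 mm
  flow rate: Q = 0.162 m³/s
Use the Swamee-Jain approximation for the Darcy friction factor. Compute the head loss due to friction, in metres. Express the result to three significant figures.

V = 4Q/(πD²) = 4·0.162/(π·0.482²) = 0.8878 m/s
Re = VD/ν = 0.8878·0.482/8.03×10^-7 = 5.33×10^5 → turbulent
ε/D = 0.13/482 = 2.70×10^-4
Swamee-Jain: f = 0.01605
h_f = f(L/D)V²/(2g) = 0.01605·(970/0.482)·0.8878²/(2·9.81) = 1.298 m

h_f ≈ 1.30 m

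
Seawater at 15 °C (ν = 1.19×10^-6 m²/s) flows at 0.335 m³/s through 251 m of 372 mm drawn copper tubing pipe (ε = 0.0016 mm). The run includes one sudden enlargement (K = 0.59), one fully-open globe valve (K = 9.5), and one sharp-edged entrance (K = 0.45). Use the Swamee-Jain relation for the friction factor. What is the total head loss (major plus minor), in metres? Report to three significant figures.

H_L ≈ 8.95 m

V = 4Q/(πD²) = 3.082 m/s; V²/2g = 0.4842 m
Re = 9.64×10^5, ε/D = 4.30×10^-6 → f = 0.01179 (Swamee-Jain)
Major: h_f = f(L/D)·V²/2g = 0.01179·674.7·0.4842 = 3.850 m
Minor: ΣK = 10.5; h_m = ΣK·V²/2g = 5.104 m
Total H_L = 3.850 + 5.104 = 8.954 m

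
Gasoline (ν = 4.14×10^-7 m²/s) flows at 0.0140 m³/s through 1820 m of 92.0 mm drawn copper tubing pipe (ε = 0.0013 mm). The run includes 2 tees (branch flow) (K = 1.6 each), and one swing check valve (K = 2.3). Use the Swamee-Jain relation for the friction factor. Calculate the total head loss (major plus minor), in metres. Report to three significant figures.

V = 4Q/(πD²) = 2.106 m/s; V²/2g = 0.2261 m
Re = 4.68×10^5, ε/D = 1.41×10^-5 → f = 0.01346 (Swamee-Jain)
Major: h_f = f(L/D)·V²/2g = 0.01346·19783·0.2261 = 60.21 m
Minor: ΣK = 5.50; h_m = ΣK·V²/2g = 1.243 m
Total H_L = 60.21 + 1.243 = 61.45 m

H_L ≈ 61.5 m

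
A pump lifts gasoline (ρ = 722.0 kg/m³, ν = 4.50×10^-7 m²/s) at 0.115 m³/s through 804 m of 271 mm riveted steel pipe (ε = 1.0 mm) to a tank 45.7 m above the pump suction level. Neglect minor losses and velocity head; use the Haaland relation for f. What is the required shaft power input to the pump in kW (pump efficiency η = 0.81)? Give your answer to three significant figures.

V = 4Q/(πD²) = 1.994 m/s; Re = 1.20×10^6; ε/D = 0.00369; f = 0.02790
h_f = f(L/D)V²/2g = 16.77 m
Total head H = z + h_f = 45.7 + 16.77 = 62.47 m
P_hyd = ρgQH = 722.0·9.81·0.115·62.47 = 50.88 kW
P_shaft = P_hyd/η = 50.88/0.81 = 62.82 kW

P_shaft ≈ 62.8 kW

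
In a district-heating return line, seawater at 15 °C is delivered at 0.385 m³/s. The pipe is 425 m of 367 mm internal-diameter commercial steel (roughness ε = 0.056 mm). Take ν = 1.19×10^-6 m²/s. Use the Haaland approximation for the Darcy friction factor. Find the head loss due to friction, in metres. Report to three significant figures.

V = 4Q/(πD²) = 4·0.385/(π·0.367²) = 3.639 m/s
Re = VD/ν = 3.639·0.367/1.19×10^-6 = 1.12×10^6 → turbulent
ε/D = 0.056/367 = 1.53×10^-4
Haaland: f = 0.01394
h_f = f(L/D)V²/(2g) = 0.01394·(425/0.367)·3.639²/(2·9.81) = 10.90 m

h_f ≈ 10.9 m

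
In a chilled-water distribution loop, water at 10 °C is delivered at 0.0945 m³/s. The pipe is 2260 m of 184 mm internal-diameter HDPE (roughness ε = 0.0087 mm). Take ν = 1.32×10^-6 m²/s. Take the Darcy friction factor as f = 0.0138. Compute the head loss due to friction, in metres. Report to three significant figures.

h_f ≈ 109 m

V = 4Q/(πD²) = 4·0.0945/(π·0.184²) = 3.554 m/s
h_f = f(L/D)V²/(2g) = 0.01380·(2260/0.184)·3.554²/(2·9.81) = 109.1 m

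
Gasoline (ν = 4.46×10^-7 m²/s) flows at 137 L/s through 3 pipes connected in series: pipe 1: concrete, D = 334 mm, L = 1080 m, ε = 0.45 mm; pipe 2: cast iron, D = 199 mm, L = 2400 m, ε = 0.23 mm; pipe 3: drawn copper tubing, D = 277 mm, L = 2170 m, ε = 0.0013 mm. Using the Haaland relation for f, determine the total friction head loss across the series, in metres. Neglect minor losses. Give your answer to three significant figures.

H ≈ 276 m

Pipe 1: V = 1.564 m/s, Re = 1.17×10^6, ε/D = 0.00135, f = 0.02137, h_1 = f(L/D)V²/2g = 8.610 m
Pipe 2: V = 4.405 m/s, Re = 1.97×10^6, ε/D = 0.00116, f = 0.02051, h_2 = f(L/D)V²/2g = 244.6 m
Pipe 3: V = 2.273 m/s, Re = 1.41×10^6, ε/D = 4.69×10^-6, f = 0.01104, h_3 = f(L/D)V²/2g = 22.79 m
Series → Q common, losses add: H = Σh = 276.0 m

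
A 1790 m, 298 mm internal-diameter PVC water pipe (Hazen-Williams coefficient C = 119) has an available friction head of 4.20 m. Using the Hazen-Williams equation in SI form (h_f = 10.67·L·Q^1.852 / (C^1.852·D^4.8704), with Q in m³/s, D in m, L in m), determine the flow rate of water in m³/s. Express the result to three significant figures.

Q ≈ 0.0522 m³/s

Rearranging: Q = [h_f·C^1.852·D^4.8704 / (10.67·L)]^(1/1.852)
Q = [4.20·119^1.852·0.298^4.8704 / (10.67·1790)]^0.540 = 0.05222 m³/s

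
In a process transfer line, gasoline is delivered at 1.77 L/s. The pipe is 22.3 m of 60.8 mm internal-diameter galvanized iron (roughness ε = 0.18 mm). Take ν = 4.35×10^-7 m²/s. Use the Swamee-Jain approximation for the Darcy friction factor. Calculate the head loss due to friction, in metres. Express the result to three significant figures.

V = 4Q/(πD²) = 4·0.00177/(π·0.0608²) = 0.6096 m/s
Re = VD/ν = 0.6096·0.0608/4.35×10^-7 = 8.52×10^4 → turbulent
ε/D = 0.18/60.8 = 0.00296
Swamee-Jain: f = 0.02786
h_f = f(L/D)V²/(2g) = 0.02786·(22.3/0.0608)·0.6096²/(2·9.81) = 0.1935 m

h_f ≈ 0.194 m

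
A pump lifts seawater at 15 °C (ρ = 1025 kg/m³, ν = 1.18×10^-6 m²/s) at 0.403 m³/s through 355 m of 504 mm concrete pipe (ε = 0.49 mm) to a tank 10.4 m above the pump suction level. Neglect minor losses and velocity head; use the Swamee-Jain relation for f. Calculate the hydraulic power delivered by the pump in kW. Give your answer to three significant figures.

P_hyd ≈ 54.0 kW

V = 4Q/(πD²) = 2.020 m/s; Re = 8.63×10^5; ε/D = 9.72×10^-4; f = 0.01996
h_f = f(L/D)V²/2g = 2.924 m
Total head H = z + h_f = 10.4 + 2.924 = 13.32 m
P_hyd = ρgQH = 1025·9.81·0.403·13.32 = 53.99 kW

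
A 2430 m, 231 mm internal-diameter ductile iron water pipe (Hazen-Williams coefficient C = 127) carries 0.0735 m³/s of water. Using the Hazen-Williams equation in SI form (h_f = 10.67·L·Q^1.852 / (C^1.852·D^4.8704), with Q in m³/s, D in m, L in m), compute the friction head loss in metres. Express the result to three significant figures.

h_f ≈ 32.9 m

h_f = 10.67·2430·0.0735^1.852 / (127^1.852·0.231^4.8704) = 32.91 m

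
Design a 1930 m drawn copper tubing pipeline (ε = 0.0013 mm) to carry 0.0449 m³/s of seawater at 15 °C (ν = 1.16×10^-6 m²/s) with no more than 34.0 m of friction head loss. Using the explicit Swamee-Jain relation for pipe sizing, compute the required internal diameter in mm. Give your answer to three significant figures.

D ≈ 171 mm

Swamee-Jain (Type III): D = 0.66·[ε^1.25·(LQ²/(gh_f))^4.75 + ν·Q^9.4·(L/(gh_f))^5.2]^0.04
LQ²/(gh_f) = 0.01167; L/(gh_f) = 5.786
Term 1 = ε^1.25·(…)^4.75 = 2.89×10^-17; Term 2 = ν·Q^9.4·(…)^5.2 = 2.29×10^-15
D = 0.66·(2.89×10^-17 + 2.29×10^-15)^0.04 = 0.1715 m = 171 mm
Check: V = 1.94 m/s, Re = 2.87×10^5, f = 0.01458, h_f = 31.6 m ≈ 34.0 m ✓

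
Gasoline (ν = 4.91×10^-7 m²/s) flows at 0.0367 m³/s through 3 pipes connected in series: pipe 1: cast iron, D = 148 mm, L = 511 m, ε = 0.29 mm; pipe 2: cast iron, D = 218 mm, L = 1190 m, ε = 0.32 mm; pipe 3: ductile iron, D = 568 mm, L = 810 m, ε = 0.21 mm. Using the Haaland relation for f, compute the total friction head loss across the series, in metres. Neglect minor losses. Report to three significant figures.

H ≈ 24.9 m

Pipe 1: V = 2.133 m/s, Re = 6.43×10^5, ε/D = 0.00196, f = 0.02360, h_1 = f(L/D)V²/2g = 18.90 m
Pipe 2: V = 0.9832 m/s, Re = 4.37×10^5, ε/D = 0.00147, f = 0.02211, h_2 = f(L/D)V²/2g = 5.946 m
Pipe 3: V = 0.1448 m/s, Re = 1.68×10^5, ε/D = 3.70×10^-4, f = 0.01826, h_3 = f(L/D)V²/2g = 0.02785 m
Series → Q common, losses add: H = Σh = 24.87 m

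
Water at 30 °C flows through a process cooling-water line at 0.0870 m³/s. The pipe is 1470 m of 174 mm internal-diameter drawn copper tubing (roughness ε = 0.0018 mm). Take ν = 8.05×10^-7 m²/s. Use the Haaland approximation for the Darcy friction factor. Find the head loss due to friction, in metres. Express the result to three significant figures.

V = 4Q/(πD²) = 4·0.0870/(π·0.174²) = 3.659 m/s
Re = VD/ν = 3.659·0.174/8.05×10^-7 = 7.91×10^5 → turbulent
ε/D = 0.0018/174 = 1.03×10^-5
Haaland: f = 0.01222
h_f = f(L/D)V²/(2g) = 0.01222·(1470/0.174)·3.659²/(2·9.81) = 70.42 m

h_f ≈ 70.4 m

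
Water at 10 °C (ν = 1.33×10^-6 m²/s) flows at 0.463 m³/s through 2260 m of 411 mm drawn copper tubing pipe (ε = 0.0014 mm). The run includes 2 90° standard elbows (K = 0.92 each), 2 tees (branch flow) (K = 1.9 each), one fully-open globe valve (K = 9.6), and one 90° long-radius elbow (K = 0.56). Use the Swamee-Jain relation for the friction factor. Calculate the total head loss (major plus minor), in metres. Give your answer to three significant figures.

H_L ≈ 49.2 m

V = 4Q/(πD²) = 3.490 m/s; V²/2g = 0.6207 m
Re = 1.08×10^6, ε/D = 3.41×10^-6 → f = 0.01155 (Swamee-Jain)
Major: h_f = f(L/D)·V²/2g = 0.01155·5499·0.6207 = 39.43 m
Minor: ΣK = 15.8; h_m = ΣK·V²/2g = 9.808 m
Total H_L = 39.43 + 9.808 = 49.23 m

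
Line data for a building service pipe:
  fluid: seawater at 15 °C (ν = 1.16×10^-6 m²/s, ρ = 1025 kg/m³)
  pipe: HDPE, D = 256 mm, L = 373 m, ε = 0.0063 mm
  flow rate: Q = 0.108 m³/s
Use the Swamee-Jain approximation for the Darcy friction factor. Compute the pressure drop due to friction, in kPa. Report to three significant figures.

V = 4Q/(πD²) = 4·0.108/(π·0.256²) = 2.098 m/s
Re = VD/ν = 2.098·0.256/1.16×10^-6 = 4.63×10^5 → turbulent
ε/D = 0.0063/256 = 2.46×10^-5
Swamee-Jain: f = 0.01364
h_f = f(L/D)V²/(2g) = 0.01364·(373/0.256)·2.098²/(2·9.81) = 4.460 m
Δp = ρg·h_f = 1025·9.81·4.460 = 44.84 kPa

Δp ≈ 44.8 kPa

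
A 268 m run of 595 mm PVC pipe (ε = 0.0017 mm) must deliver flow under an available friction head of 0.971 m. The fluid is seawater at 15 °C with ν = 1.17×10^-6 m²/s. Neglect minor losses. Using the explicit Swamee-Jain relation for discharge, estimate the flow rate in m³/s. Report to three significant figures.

Q ≈ 0.527 m³/s

Swamee-Jain (Type II): Q = -0.965·√(gD⁵h_f/L)·ln[ε/(3.7D) + √(3.17ν²L/(gD³h_f))]
√(gD⁵h_f/L) = √(9.81·0.595⁵·0.971/268) = 0.05148
ε/(3.7D) = 7.72×10^-7; √(3.17ν²L/(gD³h_f)) = 2.41×10^-5
Q = -0.965·0.05148·ln(2.485×10^-5) = 0.5268 m³/s
Check: V = 1.89 m/s, Re = 9.63×10^5, f = 0.01175, h_f = 0.968 m ≈ 0.971 m ✓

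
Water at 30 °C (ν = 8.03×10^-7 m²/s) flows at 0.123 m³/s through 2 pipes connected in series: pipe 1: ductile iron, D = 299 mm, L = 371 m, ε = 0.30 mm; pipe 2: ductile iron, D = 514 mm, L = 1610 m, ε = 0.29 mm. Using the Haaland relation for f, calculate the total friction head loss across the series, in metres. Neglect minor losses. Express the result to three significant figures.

H ≈ 4.92 m

Pipe 1: V = 1.752 m/s, Re = 6.52×10^5, ε/D = 0.00100, f = 0.02009, h_1 = f(L/D)V²/2g = 3.900 m
Pipe 2: V = 0.5928 m/s, Re = 3.79×10^5, ε/D = 5.64×10^-4, f = 0.01820, h_2 = f(L/D)V²/2g = 1.021 m
Series → Q common, losses add: H = Σh = 4.920 m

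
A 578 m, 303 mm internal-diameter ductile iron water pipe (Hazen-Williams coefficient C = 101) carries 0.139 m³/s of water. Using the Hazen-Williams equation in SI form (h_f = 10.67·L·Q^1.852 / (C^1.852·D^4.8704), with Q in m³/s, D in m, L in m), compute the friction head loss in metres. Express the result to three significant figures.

h_f = 10.67·578·0.139^1.852 / (101^1.852·0.303^4.8704) = 10.39 m

h_f ≈ 10.4 m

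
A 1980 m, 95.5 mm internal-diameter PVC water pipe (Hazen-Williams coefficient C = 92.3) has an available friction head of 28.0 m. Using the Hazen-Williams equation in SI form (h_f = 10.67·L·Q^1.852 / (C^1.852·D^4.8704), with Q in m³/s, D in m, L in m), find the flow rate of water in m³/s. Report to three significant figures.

Q ≈ 0.00536 m³/s

Rearranging: Q = [h_f·C^1.852·D^4.8704 / (10.67·L)]^(1/1.852)
Q = [28.0·92.3^1.852·0.0955^4.8704 / (10.67·1980)]^0.540 = 0.005358 m³/s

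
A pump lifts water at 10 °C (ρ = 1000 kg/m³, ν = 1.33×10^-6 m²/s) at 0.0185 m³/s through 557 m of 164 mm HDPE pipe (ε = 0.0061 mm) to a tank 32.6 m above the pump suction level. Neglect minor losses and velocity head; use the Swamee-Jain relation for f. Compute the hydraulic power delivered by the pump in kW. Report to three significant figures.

V = 4Q/(πD²) = 0.8758 m/s; Re = 1.08×10^5; ε/D = 3.72×10^-5; f = 0.01781
h_f = f(L/D)V²/2g = 2.365 m
Total head H = z + h_f = 32.6 + 2.365 = 34.97 m
P_hyd = ρgQH = 1000·9.81·0.0185·34.97 = 6.346 kW

P_hyd ≈ 6.35 kW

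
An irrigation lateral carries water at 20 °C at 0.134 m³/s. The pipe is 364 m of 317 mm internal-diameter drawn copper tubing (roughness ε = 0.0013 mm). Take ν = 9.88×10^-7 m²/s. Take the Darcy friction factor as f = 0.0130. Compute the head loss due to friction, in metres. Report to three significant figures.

h_f ≈ 2.19 m

V = 4Q/(πD²) = 4·0.134/(π·0.317²) = 1.698 m/s
h_f = f(L/D)V²/(2g) = 0.01300·(364/0.317)·1.698²/(2·9.81) = 2.193 m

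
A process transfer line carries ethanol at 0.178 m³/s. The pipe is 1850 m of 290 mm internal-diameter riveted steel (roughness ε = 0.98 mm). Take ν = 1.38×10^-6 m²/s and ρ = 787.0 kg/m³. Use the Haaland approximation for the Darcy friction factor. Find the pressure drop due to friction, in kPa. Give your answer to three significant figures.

V = 4Q/(πD²) = 4·0.178/(π·0.290²) = 2.695 m/s
Re = VD/ν = 2.695·0.290/1.38×10^-6 = 5.66×10^5 → turbulent
ε/D = 0.98/290 = 0.00338
Haaland: f = 0.02732
h_f = f(L/D)V²/(2g) = 0.02732·(1850/0.290)·2.695²/(2·9.81) = 64.50 m
Δp = ρg·h_f = 787.0·9.81·64.50 = 498.0 kPa

Δp ≈ 498 kPa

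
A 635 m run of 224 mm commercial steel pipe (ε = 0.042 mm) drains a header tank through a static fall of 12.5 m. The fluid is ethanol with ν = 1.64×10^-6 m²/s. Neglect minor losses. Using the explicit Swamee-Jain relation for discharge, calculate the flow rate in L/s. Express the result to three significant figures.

Q ≈ 91.5 L/s

Swamee-Jain (Type II): Q = -0.965·√(gD⁵h_f/L)·ln[ε/(3.7D) + √(3.17ν²L/(gD³h_f))]
√(gD⁵h_f/L) = √(9.81·0.224⁵·12.5/635) = 0.01044
ε/(3.7D) = 5.07×10^-5; √(3.17ν²L/(gD³h_f)) = 6.27×10^-5
Q = -0.965·0.01044·ln(1.134×10^-4) = 0.09149 m³/s
Check: V = 2.32 m/s, Re = 3.17×10^5, f = 0.01611, h_f = 12.5 m ≈ 12.5 m ✓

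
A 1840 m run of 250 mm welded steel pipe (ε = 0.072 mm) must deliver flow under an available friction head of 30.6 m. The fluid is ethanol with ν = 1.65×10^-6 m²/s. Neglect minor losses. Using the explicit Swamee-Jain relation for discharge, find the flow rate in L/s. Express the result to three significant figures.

Q ≈ 108 L/s

Swamee-Jain (Type II): Q = -0.965·√(gD⁵h_f/L)·ln[ε/(3.7D) + √(3.17ν²L/(gD³h_f))]
√(gD⁵h_f/L) = √(9.81·0.250⁵·30.6/1840) = 0.01262
ε/(3.7D) = 7.78×10^-5; √(3.17ν²L/(gD³h_f)) = 5.82×10^-5
Q = -0.965·0.01262·ln(1.360×10^-4) = 0.1084 m³/s
Check: V = 2.21 m/s, Re = 3.35×10^5, f = 0.01681, h_f = 30.8 m ≈ 30.6 m ✓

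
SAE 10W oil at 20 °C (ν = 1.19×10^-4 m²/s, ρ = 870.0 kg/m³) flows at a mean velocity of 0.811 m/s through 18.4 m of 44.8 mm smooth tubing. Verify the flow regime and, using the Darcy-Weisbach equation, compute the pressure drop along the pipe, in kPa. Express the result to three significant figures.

Re = VD/ν = 0.811·0.04480/1.19×10^-4 = 305 → laminar (Re < 2300)
f = 64/Re = 0.2096
h_f = f(L/D)V²/(2g) = 0.2096·(18.4/0.04480)·0.811²/(2·9.81) = 2.886 m
Δp = ρg·h_f = 870.0·9.81·2.886 = 24.63 kPa

Δp ≈ 24.6 kPa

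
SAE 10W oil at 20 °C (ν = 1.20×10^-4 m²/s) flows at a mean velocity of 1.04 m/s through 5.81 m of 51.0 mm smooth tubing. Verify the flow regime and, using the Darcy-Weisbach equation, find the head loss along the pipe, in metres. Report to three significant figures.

Re = VD/ν = 1.04·0.05100/1.20×10^-4 = 442 → laminar (Re < 2300)
f = 64/Re = 0.1448
h_f = f(L/D)V²/(2g) = 0.1448·(5.81/0.05100)·1.04²/(2·9.81) = 0.9094 m

h_f ≈ 0.909 m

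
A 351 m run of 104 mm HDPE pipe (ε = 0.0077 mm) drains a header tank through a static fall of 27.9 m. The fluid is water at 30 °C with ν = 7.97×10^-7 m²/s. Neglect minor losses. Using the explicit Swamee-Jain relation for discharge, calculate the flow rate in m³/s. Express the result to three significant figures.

Q ≈ 0.0285 m³/s

Swamee-Jain (Type II): Q = -0.965·√(gD⁵h_f/L)·ln[ε/(3.7D) + √(3.17ν²L/(gD³h_f))]
√(gD⁵h_f/L) = √(9.81·0.104⁵·27.9/351) = 0.003080
ε/(3.7D) = 2.00×10^-5; √(3.17ν²L/(gD³h_f)) = 4.79×10^-5
Q = -0.965·0.003080·ln(6.792×10^-5) = 0.02853 m³/s
Check: V = 3.36 m/s, Re = 4.38×10^5, f = 0.01440, h_f = 27.9 m ≈ 27.9 m ✓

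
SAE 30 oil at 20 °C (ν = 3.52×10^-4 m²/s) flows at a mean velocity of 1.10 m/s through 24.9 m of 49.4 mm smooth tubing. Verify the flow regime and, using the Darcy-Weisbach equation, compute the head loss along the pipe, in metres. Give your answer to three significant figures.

h_f ≈ 12.9 m

Re = VD/ν = 1.10·0.04940/3.52×10^-4 = 154 → laminar (Re < 2300)
f = 64/Re = 0.4146
h_f = f(L/D)V²/(2g) = 0.4146·(24.9/0.04940)·1.10²/(2·9.81) = 12.89 m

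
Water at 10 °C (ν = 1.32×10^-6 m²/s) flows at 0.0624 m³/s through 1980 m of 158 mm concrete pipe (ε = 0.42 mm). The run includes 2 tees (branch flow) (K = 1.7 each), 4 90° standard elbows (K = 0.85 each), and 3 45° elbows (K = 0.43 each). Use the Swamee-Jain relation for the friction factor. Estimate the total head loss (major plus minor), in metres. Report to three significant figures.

V = 4Q/(πD²) = 3.183 m/s; V²/2g = 0.5163 m
Re = 3.81×10^5, ε/D = 0.00266 → f = 0.02582 (Swamee-Jain)
Major: h_f = f(L/D)·V²/2g = 0.02582·12532·0.5163 = 167.0 m
Minor: ΣK = 8.09; h_m = ΣK·V²/2g = 4.176 m
Total H_L = 167.0 + 4.176 = 171.2 m

H_L ≈ 171 m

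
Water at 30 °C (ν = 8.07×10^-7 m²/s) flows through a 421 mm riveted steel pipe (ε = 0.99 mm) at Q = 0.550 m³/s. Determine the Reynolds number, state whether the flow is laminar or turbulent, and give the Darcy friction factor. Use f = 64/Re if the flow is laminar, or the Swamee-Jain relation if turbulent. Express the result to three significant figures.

Re ≈ 2.06×10^6; turbulent; f ≈ 0.0246

V = 4Q/(πD²) = 3.951 m/s
Re = VD/ν = 3.951·0.421/8.07×10^-7 = 2.06×10^6
Re > 4000 → turbulent; ε/D = 0.00235
Swamee-Jain: f = 0.02459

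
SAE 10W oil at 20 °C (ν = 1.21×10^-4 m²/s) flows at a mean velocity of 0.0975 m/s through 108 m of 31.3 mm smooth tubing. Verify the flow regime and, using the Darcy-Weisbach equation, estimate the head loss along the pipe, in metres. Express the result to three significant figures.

Re = VD/ν = 0.0975·0.03130/1.21×10^-4 = 25.2 → laminar (Re < 2300)
f = 64/Re = 2.538
h_f = f(L/D)V²/(2g) = 2.538·(108/0.03130)·0.0975²/(2·9.81) = 4.242 m

h_f ≈ 4.24 m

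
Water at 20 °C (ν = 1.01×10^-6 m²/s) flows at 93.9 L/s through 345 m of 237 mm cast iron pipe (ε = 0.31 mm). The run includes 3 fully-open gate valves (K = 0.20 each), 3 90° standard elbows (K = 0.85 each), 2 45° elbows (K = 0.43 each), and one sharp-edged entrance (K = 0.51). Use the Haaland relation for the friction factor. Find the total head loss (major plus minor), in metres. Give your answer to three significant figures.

H_L ≈ 8.26 m

V = 4Q/(πD²) = 2.129 m/s; V²/2g = 0.2309 m
Re = 4.99×10^5, ε/D = 0.00131 → f = 0.02146 (Haaland)
Major: h_f = f(L/D)·V²/2g = 0.02146·1456·0.2309 = 7.214 m
Minor: ΣK = 4.52; h_m = ΣK·V²/2g = 1.044 m
Total H_L = 7.214 + 1.044 = 8.258 m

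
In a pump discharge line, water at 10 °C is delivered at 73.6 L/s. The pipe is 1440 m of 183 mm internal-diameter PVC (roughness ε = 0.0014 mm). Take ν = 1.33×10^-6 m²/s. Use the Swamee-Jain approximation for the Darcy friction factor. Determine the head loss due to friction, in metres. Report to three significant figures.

V = 4Q/(πD²) = 4·0.0736/(π·0.183²) = 2.798 m/s
Re = VD/ν = 2.798·0.183/1.33×10^-6 = 3.85×10^5 → turbulent
ε/D = 0.0014/183 = 7.65×10^-6
Swamee-Jain: f = 0.01383
h_f = f(L/D)V²/(2g) = 0.01383·(1440/0.183)·2.798²/(2·9.81) = 43.43 m

h_f ≈ 43.4 m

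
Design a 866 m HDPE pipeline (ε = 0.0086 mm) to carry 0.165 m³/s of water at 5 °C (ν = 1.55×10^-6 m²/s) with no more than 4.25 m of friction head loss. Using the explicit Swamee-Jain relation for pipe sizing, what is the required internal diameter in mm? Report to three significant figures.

D ≈ 370 mm

Swamee-Jain (Type III): D = 0.66·[ε^1.25·(LQ²/(gh_f))^4.75 + ν·Q^9.4·(L/(gh_f))^5.2]^0.04
LQ²/(gh_f) = 0.5655; L/(gh_f) = 20.77
Term 1 = ε^1.25·(…)^4.75 = 3.11×10^-8; Term 2 = ν·Q^9.4·(…)^5.2 = 4.85×10^-7
D = 0.66·(3.11×10^-8 + 4.85×10^-7)^0.04 = 0.3699 m = 370 mm
Check: V = 1.54 m/s, Re = 3.66×10^5, f = 0.01415, h_f = 3.98 m ≈ 4.25 m ✓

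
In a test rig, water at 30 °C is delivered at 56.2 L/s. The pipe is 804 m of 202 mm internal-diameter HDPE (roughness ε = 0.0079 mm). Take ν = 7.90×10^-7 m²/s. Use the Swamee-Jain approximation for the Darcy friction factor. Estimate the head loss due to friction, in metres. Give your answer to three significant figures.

V = 4Q/(πD²) = 4·0.0562/(π·0.202²) = 1.754 m/s
Re = VD/ν = 1.754·0.202/7.90×10^-7 = 4.48×10^5 → turbulent
ε/D = 0.0079/202 = 3.91×10^-5
Swamee-Jain: f = 0.01391
h_f = f(L/D)V²/(2g) = 0.01391·(804/0.202)·1.754²/(2·9.81) = 8.677 m

h_f ≈ 8.68 m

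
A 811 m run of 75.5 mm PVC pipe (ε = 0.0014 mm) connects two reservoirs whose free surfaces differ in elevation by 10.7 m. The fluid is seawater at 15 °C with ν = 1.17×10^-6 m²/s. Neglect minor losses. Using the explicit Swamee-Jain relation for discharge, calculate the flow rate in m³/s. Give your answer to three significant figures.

Swamee-Jain (Type II): Q = -0.965·√(gD⁵h_f/L)·ln[ε/(3.7D) + √(3.17ν²L/(gD³h_f))]
√(gD⁵h_f/L) = √(9.81·0.0755⁵·10.7/811) = 5.635×10^-4
ε/(3.7D) = 5.01×10^-6; √(3.17ν²L/(gD³h_f)) = 2.79×10^-4
Q = -0.965·5.635×10^-4·ln(2.841×10^-4) = 0.004440 m³/s
Check: V = 0.992 m/s, Re = 6.40×10^4, f = 0.01974, h_f = 10.6 m ≈ 10.7 m ✓

Q ≈ 0.00444 m³/s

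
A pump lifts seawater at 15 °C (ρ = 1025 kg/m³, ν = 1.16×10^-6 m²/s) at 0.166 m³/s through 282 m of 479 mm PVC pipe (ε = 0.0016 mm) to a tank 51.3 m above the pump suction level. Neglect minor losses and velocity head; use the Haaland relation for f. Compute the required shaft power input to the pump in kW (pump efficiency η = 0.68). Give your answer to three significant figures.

P_shaft ≈ 127 kW

V = 4Q/(πD²) = 0.9212 m/s; Re = 3.80×10^5; ε/D = 3.34×10^-6; f = 0.01376
h_f = f(L/D)V²/2g = 0.3503 m
Total head H = z + h_f = 51.3 + 0.3503 = 51.65 m
P_hyd = ρgQH = 1025·9.81·0.166·51.65 = 86.21 kW
P_shaft = P_hyd/η = 86.21/0.68 = 126.8 kW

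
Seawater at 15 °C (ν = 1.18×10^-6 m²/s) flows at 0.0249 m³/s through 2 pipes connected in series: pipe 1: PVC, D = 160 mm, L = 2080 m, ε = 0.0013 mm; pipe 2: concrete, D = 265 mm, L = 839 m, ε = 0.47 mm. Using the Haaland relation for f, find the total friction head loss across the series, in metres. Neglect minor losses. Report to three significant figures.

H ≈ 17.1 m

Pipe 1: V = 1.238 m/s, Re = 1.68×10^5, ε/D = 8.12×10^-6, f = 0.01608, h_1 = f(L/D)V²/2g = 16.34 m
Pipe 2: V = 0.4515 m/s, Re = 1.01×10^5, ε/D = 0.00177, f = 0.02434, h_2 = f(L/D)V²/2g = 0.8005 m
Series → Q common, losses add: H = Σh = 17.14 m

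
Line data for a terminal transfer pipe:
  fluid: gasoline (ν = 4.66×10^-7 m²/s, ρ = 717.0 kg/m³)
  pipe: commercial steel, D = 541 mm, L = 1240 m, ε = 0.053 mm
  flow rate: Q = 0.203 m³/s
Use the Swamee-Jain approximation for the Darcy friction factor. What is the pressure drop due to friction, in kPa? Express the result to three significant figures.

Δp ≈ 8.62 kPa

V = 4Q/(πD²) = 4·0.203/(π·0.541²) = 0.8831 m/s
Re = VD/ν = 0.8831·0.541/4.66×10^-7 = 1.03×10^6 → turbulent
ε/D = 0.053/541 = 9.80×10^-5
Swamee-Jain: f = 0.01345
h_f = f(L/D)V²/(2g) = 0.01345·(1240/0.541)·0.8831²/(2·9.81) = 1.225 m
Δp = ρg·h_f = 717.0·9.81·1.225 = 8.619 kPa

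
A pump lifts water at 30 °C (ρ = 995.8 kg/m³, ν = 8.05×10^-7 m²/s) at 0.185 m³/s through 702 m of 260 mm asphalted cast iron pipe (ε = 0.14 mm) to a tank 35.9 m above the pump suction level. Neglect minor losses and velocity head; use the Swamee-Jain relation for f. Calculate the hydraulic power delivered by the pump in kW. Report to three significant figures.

V = 4Q/(πD²) = 3.484 m/s; Re = 1.13×10^6; ε/D = 5.38×10^-4; f = 0.01750
h_f = f(L/D)V²/2g = 29.24 m
Total head H = z + h_f = 35.9 + 29.24 = 65.14 m
P_hyd = ρgQH = 995.8·9.81·0.185·65.14 = 117.7 kW

P_hyd ≈ 118 kW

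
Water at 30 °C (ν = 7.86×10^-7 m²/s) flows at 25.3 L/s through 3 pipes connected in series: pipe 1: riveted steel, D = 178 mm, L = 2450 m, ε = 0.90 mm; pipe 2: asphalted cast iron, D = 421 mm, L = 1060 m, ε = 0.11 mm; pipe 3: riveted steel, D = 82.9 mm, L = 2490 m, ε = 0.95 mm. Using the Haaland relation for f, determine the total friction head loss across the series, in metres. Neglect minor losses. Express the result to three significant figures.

H ≈ 1360 m

Pipe 1: V = 1.017 m/s, Re = 2.30×10^5, ε/D = 0.00506, f = 0.03090, h_1 = f(L/D)V²/2g = 22.41 m
Pipe 2: V = 0.1817 m/s, Re = 9.73×10^4, ε/D = 2.61×10^-4, f = 0.01910, h_2 = f(L/D)V²/2g = 0.08097 m
Pipe 3: V = 4.687 m/s, Re = 4.94×10^5, ε/D = 0.0115, f = 0.03990, h_3 = f(L/D)V²/2g = 1342 m
Series → Q common, losses add: H = Σh = 1364 m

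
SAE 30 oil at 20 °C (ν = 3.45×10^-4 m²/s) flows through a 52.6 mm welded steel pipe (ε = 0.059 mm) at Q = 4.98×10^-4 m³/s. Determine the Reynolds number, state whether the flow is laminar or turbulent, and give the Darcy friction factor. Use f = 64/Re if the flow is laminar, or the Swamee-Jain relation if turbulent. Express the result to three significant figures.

V = 4Q/(πD²) = 0.2292 m/s
Re = VD/ν = 0.2292·0.0526/3.45×10^-4 = 34.9
Re < 2300 → laminar → f = 64/Re = 1.832

Re ≈ 34.9; laminar; f = 64/Re ≈ 1.83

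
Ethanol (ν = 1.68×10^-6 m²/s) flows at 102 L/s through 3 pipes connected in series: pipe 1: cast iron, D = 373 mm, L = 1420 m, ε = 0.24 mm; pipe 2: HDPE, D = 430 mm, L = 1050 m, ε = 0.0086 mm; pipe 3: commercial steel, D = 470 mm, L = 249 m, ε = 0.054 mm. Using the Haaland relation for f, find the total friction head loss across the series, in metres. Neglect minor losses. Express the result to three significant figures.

H ≈ 4.40 m

Pipe 1: V = 0.9335 m/s, Re = 2.07×10^5, ε/D = 6.43×10^-4, f = 0.01931, h_1 = f(L/D)V²/2g = 3.264 m
Pipe 2: V = 0.7024 m/s, Re = 1.80×10^5, ε/D = 2.00×10^-5, f = 0.01594, h_2 = f(L/D)V²/2g = 0.9788 m
Pipe 3: V = 0.5879 m/s, Re = 1.64×10^5, ε/D = 1.15×10^-4, f = 0.01681, h_3 = f(L/D)V²/2g = 0.1569 m
Series → Q common, losses add: H = Σh = 4.400 m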